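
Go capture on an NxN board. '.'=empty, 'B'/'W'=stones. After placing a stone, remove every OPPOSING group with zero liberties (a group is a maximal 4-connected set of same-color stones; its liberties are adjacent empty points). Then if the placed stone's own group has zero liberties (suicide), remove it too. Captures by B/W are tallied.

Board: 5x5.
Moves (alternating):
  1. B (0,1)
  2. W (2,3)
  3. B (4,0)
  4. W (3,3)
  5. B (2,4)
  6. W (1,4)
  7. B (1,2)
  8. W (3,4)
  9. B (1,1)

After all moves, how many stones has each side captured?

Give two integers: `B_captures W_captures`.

Move 1: B@(0,1) -> caps B=0 W=0
Move 2: W@(2,3) -> caps B=0 W=0
Move 3: B@(4,0) -> caps B=0 W=0
Move 4: W@(3,3) -> caps B=0 W=0
Move 5: B@(2,4) -> caps B=0 W=0
Move 6: W@(1,4) -> caps B=0 W=0
Move 7: B@(1,2) -> caps B=0 W=0
Move 8: W@(3,4) -> caps B=0 W=1
Move 9: B@(1,1) -> caps B=0 W=1

Answer: 0 1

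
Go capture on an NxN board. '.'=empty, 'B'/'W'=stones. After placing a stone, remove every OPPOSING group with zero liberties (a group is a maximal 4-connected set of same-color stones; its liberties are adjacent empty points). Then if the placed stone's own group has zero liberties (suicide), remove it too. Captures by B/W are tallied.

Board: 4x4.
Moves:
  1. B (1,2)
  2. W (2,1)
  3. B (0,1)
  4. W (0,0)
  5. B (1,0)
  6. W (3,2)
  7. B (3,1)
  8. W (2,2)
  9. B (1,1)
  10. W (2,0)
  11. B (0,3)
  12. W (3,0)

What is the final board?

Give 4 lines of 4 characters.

Answer: .B.B
BBB.
WWW.
W.W.

Derivation:
Move 1: B@(1,2) -> caps B=0 W=0
Move 2: W@(2,1) -> caps B=0 W=0
Move 3: B@(0,1) -> caps B=0 W=0
Move 4: W@(0,0) -> caps B=0 W=0
Move 5: B@(1,0) -> caps B=1 W=0
Move 6: W@(3,2) -> caps B=1 W=0
Move 7: B@(3,1) -> caps B=1 W=0
Move 8: W@(2,2) -> caps B=1 W=0
Move 9: B@(1,1) -> caps B=1 W=0
Move 10: W@(2,0) -> caps B=1 W=0
Move 11: B@(0,3) -> caps B=1 W=0
Move 12: W@(3,0) -> caps B=1 W=1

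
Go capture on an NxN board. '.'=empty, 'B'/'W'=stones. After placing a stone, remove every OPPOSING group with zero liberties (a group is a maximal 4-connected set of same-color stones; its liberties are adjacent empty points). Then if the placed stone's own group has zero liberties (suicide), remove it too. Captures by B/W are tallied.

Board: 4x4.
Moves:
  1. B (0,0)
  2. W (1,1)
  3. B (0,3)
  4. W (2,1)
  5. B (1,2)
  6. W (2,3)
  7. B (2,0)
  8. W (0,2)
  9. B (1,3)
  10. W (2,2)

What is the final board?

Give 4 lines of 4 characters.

Move 1: B@(0,0) -> caps B=0 W=0
Move 2: W@(1,1) -> caps B=0 W=0
Move 3: B@(0,3) -> caps B=0 W=0
Move 4: W@(2,1) -> caps B=0 W=0
Move 5: B@(1,2) -> caps B=0 W=0
Move 6: W@(2,3) -> caps B=0 W=0
Move 7: B@(2,0) -> caps B=0 W=0
Move 8: W@(0,2) -> caps B=0 W=0
Move 9: B@(1,3) -> caps B=0 W=0
Move 10: W@(2,2) -> caps B=0 W=3

Answer: B.W.
.W..
BWWW
....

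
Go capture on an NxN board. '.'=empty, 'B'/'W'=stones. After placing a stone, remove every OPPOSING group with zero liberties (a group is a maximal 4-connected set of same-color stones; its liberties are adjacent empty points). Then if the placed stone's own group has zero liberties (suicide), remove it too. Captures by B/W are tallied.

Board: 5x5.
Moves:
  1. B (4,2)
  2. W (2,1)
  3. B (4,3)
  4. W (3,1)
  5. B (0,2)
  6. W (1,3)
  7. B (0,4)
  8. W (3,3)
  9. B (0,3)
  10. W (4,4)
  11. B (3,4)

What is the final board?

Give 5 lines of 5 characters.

Answer: ..BBB
...W.
.W...
.W.WB
..BB.

Derivation:
Move 1: B@(4,2) -> caps B=0 W=0
Move 2: W@(2,1) -> caps B=0 W=0
Move 3: B@(4,3) -> caps B=0 W=0
Move 4: W@(3,1) -> caps B=0 W=0
Move 5: B@(0,2) -> caps B=0 W=0
Move 6: W@(1,3) -> caps B=0 W=0
Move 7: B@(0,4) -> caps B=0 W=0
Move 8: W@(3,3) -> caps B=0 W=0
Move 9: B@(0,3) -> caps B=0 W=0
Move 10: W@(4,4) -> caps B=0 W=0
Move 11: B@(3,4) -> caps B=1 W=0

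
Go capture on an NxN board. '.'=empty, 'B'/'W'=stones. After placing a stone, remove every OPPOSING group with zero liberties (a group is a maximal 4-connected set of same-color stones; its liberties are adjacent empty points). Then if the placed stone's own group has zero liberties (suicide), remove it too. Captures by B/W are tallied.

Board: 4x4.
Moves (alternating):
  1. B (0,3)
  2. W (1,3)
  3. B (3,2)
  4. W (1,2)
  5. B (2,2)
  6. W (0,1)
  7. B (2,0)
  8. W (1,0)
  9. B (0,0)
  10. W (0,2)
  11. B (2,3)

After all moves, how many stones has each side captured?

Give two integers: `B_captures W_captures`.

Answer: 0 1

Derivation:
Move 1: B@(0,3) -> caps B=0 W=0
Move 2: W@(1,3) -> caps B=0 W=0
Move 3: B@(3,2) -> caps B=0 W=0
Move 4: W@(1,2) -> caps B=0 W=0
Move 5: B@(2,2) -> caps B=0 W=0
Move 6: W@(0,1) -> caps B=0 W=0
Move 7: B@(2,0) -> caps B=0 W=0
Move 8: W@(1,0) -> caps B=0 W=0
Move 9: B@(0,0) -> caps B=0 W=0
Move 10: W@(0,2) -> caps B=0 W=1
Move 11: B@(2,3) -> caps B=0 W=1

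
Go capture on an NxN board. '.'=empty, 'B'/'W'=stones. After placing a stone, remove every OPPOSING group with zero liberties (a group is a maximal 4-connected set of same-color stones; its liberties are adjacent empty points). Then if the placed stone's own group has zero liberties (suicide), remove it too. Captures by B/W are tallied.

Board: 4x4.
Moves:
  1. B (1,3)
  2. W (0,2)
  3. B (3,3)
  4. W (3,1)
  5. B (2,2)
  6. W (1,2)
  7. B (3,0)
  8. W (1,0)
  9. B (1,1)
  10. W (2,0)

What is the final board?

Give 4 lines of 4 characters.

Move 1: B@(1,3) -> caps B=0 W=0
Move 2: W@(0,2) -> caps B=0 W=0
Move 3: B@(3,3) -> caps B=0 W=0
Move 4: W@(3,1) -> caps B=0 W=0
Move 5: B@(2,2) -> caps B=0 W=0
Move 6: W@(1,2) -> caps B=0 W=0
Move 7: B@(3,0) -> caps B=0 W=0
Move 8: W@(1,0) -> caps B=0 W=0
Move 9: B@(1,1) -> caps B=0 W=0
Move 10: W@(2,0) -> caps B=0 W=1

Answer: ..W.
WBWB
W.B.
.W.B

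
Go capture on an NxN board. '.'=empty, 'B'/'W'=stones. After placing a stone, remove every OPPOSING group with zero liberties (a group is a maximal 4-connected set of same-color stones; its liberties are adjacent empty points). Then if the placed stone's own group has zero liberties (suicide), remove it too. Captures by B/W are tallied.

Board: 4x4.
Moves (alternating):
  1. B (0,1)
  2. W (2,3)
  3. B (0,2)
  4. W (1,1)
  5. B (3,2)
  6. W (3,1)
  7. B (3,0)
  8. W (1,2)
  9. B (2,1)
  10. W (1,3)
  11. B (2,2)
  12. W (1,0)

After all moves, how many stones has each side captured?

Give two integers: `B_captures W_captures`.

Answer: 1 0

Derivation:
Move 1: B@(0,1) -> caps B=0 W=0
Move 2: W@(2,3) -> caps B=0 W=0
Move 3: B@(0,2) -> caps B=0 W=0
Move 4: W@(1,1) -> caps B=0 W=0
Move 5: B@(3,2) -> caps B=0 W=0
Move 6: W@(3,1) -> caps B=0 W=0
Move 7: B@(3,0) -> caps B=0 W=0
Move 8: W@(1,2) -> caps B=0 W=0
Move 9: B@(2,1) -> caps B=1 W=0
Move 10: W@(1,3) -> caps B=1 W=0
Move 11: B@(2,2) -> caps B=1 W=0
Move 12: W@(1,0) -> caps B=1 W=0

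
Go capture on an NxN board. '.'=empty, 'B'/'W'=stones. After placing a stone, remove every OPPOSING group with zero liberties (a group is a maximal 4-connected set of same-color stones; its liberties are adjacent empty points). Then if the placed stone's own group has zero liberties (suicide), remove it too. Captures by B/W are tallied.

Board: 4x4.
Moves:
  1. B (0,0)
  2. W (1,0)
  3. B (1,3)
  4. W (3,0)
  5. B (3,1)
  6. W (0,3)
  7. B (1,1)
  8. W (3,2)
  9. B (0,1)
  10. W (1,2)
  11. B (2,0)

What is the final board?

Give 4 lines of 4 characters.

Answer: BB.W
.BWB
B...
.BW.

Derivation:
Move 1: B@(0,0) -> caps B=0 W=0
Move 2: W@(1,0) -> caps B=0 W=0
Move 3: B@(1,3) -> caps B=0 W=0
Move 4: W@(3,0) -> caps B=0 W=0
Move 5: B@(3,1) -> caps B=0 W=0
Move 6: W@(0,3) -> caps B=0 W=0
Move 7: B@(1,1) -> caps B=0 W=0
Move 8: W@(3,2) -> caps B=0 W=0
Move 9: B@(0,1) -> caps B=0 W=0
Move 10: W@(1,2) -> caps B=0 W=0
Move 11: B@(2,0) -> caps B=2 W=0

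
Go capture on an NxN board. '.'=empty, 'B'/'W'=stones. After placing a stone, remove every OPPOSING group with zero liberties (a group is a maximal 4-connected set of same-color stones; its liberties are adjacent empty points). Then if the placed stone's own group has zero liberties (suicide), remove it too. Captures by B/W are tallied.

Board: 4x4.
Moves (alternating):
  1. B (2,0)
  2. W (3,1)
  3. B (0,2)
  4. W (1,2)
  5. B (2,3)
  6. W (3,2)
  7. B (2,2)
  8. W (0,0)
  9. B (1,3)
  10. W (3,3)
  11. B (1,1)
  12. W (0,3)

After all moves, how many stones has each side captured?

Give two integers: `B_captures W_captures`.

Move 1: B@(2,0) -> caps B=0 W=0
Move 2: W@(3,1) -> caps B=0 W=0
Move 3: B@(0,2) -> caps B=0 W=0
Move 4: W@(1,2) -> caps B=0 W=0
Move 5: B@(2,3) -> caps B=0 W=0
Move 6: W@(3,2) -> caps B=0 W=0
Move 7: B@(2,2) -> caps B=0 W=0
Move 8: W@(0,0) -> caps B=0 W=0
Move 9: B@(1,3) -> caps B=0 W=0
Move 10: W@(3,3) -> caps B=0 W=0
Move 11: B@(1,1) -> caps B=1 W=0
Move 12: W@(0,3) -> caps B=1 W=0

Answer: 1 0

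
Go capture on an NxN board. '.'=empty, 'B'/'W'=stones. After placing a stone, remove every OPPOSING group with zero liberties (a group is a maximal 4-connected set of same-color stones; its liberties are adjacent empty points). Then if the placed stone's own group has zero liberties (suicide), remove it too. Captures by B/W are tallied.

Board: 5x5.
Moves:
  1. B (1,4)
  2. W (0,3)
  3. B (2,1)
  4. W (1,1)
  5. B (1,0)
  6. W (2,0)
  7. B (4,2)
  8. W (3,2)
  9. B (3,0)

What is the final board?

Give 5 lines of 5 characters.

Move 1: B@(1,4) -> caps B=0 W=0
Move 2: W@(0,3) -> caps B=0 W=0
Move 3: B@(2,1) -> caps B=0 W=0
Move 4: W@(1,1) -> caps B=0 W=0
Move 5: B@(1,0) -> caps B=0 W=0
Move 6: W@(2,0) -> caps B=0 W=0
Move 7: B@(4,2) -> caps B=0 W=0
Move 8: W@(3,2) -> caps B=0 W=0
Move 9: B@(3,0) -> caps B=1 W=0

Answer: ...W.
BW..B
.B...
B.W..
..B..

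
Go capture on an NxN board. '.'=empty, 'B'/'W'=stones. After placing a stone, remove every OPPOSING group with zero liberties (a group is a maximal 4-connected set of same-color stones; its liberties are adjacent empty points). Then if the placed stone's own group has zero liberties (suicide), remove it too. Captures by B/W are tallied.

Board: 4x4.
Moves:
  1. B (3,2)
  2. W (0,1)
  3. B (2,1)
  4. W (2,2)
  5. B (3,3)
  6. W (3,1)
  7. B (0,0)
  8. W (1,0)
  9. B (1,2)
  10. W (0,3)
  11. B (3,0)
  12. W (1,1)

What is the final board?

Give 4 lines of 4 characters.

Move 1: B@(3,2) -> caps B=0 W=0
Move 2: W@(0,1) -> caps B=0 W=0
Move 3: B@(2,1) -> caps B=0 W=0
Move 4: W@(2,2) -> caps B=0 W=0
Move 5: B@(3,3) -> caps B=0 W=0
Move 6: W@(3,1) -> caps B=0 W=0
Move 7: B@(0,0) -> caps B=0 W=0
Move 8: W@(1,0) -> caps B=0 W=1
Move 9: B@(1,2) -> caps B=0 W=1
Move 10: W@(0,3) -> caps B=0 W=1
Move 11: B@(3,0) -> caps B=1 W=1
Move 12: W@(1,1) -> caps B=1 W=1

Answer: .W.W
WWB.
.BW.
B.BB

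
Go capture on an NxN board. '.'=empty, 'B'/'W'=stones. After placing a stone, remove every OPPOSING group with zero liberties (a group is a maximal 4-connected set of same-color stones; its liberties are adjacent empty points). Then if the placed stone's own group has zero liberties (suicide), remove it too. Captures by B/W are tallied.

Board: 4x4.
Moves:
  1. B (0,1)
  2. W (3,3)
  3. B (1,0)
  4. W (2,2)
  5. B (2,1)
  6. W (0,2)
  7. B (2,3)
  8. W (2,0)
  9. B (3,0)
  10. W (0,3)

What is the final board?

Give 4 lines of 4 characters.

Move 1: B@(0,1) -> caps B=0 W=0
Move 2: W@(3,3) -> caps B=0 W=0
Move 3: B@(1,0) -> caps B=0 W=0
Move 4: W@(2,2) -> caps B=0 W=0
Move 5: B@(2,1) -> caps B=0 W=0
Move 6: W@(0,2) -> caps B=0 W=0
Move 7: B@(2,3) -> caps B=0 W=0
Move 8: W@(2,0) -> caps B=0 W=0
Move 9: B@(3,0) -> caps B=1 W=0
Move 10: W@(0,3) -> caps B=1 W=0

Answer: .BWW
B...
.BWB
B..W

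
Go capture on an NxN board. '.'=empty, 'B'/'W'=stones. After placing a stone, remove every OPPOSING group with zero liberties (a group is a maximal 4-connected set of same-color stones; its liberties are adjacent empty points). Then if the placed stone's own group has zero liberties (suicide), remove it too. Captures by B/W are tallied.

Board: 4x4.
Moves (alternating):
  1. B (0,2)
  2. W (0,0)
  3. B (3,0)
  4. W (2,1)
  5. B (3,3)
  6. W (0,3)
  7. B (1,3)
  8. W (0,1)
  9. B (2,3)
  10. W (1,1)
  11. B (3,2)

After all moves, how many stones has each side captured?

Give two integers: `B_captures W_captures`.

Move 1: B@(0,2) -> caps B=0 W=0
Move 2: W@(0,0) -> caps B=0 W=0
Move 3: B@(3,0) -> caps B=0 W=0
Move 4: W@(2,1) -> caps B=0 W=0
Move 5: B@(3,3) -> caps B=0 W=0
Move 6: W@(0,3) -> caps B=0 W=0
Move 7: B@(1,3) -> caps B=1 W=0
Move 8: W@(0,1) -> caps B=1 W=0
Move 9: B@(2,3) -> caps B=1 W=0
Move 10: W@(1,1) -> caps B=1 W=0
Move 11: B@(3,2) -> caps B=1 W=0

Answer: 1 0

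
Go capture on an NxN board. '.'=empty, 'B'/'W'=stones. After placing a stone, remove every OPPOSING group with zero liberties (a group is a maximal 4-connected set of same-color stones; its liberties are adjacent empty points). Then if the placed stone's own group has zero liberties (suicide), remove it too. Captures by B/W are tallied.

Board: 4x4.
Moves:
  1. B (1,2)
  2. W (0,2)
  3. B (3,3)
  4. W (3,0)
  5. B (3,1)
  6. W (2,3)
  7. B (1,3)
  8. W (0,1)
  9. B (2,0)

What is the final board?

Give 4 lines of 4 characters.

Move 1: B@(1,2) -> caps B=0 W=0
Move 2: W@(0,2) -> caps B=0 W=0
Move 3: B@(3,3) -> caps B=0 W=0
Move 4: W@(3,0) -> caps B=0 W=0
Move 5: B@(3,1) -> caps B=0 W=0
Move 6: W@(2,3) -> caps B=0 W=0
Move 7: B@(1,3) -> caps B=0 W=0
Move 8: W@(0,1) -> caps B=0 W=0
Move 9: B@(2,0) -> caps B=1 W=0

Answer: .WW.
..BB
B..W
.B.B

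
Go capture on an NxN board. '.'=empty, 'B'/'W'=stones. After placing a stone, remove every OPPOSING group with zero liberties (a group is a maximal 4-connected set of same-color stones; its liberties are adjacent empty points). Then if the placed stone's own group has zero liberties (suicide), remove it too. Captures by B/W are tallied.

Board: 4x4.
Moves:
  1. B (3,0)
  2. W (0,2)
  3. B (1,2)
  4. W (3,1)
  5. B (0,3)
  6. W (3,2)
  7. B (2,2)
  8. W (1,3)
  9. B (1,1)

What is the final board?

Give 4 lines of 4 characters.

Move 1: B@(3,0) -> caps B=0 W=0
Move 2: W@(0,2) -> caps B=0 W=0
Move 3: B@(1,2) -> caps B=0 W=0
Move 4: W@(3,1) -> caps B=0 W=0
Move 5: B@(0,3) -> caps B=0 W=0
Move 6: W@(3,2) -> caps B=0 W=0
Move 7: B@(2,2) -> caps B=0 W=0
Move 8: W@(1,3) -> caps B=0 W=1
Move 9: B@(1,1) -> caps B=0 W=1

Answer: ..W.
.BBW
..B.
BWW.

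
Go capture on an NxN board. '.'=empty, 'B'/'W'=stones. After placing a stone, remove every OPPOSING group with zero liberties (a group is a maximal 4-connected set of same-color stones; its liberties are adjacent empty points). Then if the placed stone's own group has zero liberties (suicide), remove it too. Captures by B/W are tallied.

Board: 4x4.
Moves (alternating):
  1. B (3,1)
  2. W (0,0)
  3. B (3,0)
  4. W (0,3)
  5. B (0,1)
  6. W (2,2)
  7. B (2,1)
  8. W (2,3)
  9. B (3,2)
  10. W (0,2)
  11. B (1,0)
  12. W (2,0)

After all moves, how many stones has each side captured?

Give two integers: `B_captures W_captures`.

Answer: 1 0

Derivation:
Move 1: B@(3,1) -> caps B=0 W=0
Move 2: W@(0,0) -> caps B=0 W=0
Move 3: B@(3,0) -> caps B=0 W=0
Move 4: W@(0,3) -> caps B=0 W=0
Move 5: B@(0,1) -> caps B=0 W=0
Move 6: W@(2,2) -> caps B=0 W=0
Move 7: B@(2,1) -> caps B=0 W=0
Move 8: W@(2,3) -> caps B=0 W=0
Move 9: B@(3,2) -> caps B=0 W=0
Move 10: W@(0,2) -> caps B=0 W=0
Move 11: B@(1,0) -> caps B=1 W=0
Move 12: W@(2,0) -> caps B=1 W=0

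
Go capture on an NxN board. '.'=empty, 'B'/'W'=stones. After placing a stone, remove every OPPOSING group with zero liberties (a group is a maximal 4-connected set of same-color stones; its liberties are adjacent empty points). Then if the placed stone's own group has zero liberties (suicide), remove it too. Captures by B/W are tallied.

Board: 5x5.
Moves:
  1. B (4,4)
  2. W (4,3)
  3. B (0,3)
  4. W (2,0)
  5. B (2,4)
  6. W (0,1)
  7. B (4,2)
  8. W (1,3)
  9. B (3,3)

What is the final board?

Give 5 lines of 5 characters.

Answer: .W.B.
...W.
W...B
...B.
..B.B

Derivation:
Move 1: B@(4,4) -> caps B=0 W=0
Move 2: W@(4,3) -> caps B=0 W=0
Move 3: B@(0,3) -> caps B=0 W=0
Move 4: W@(2,0) -> caps B=0 W=0
Move 5: B@(2,4) -> caps B=0 W=0
Move 6: W@(0,1) -> caps B=0 W=0
Move 7: B@(4,2) -> caps B=0 W=0
Move 8: W@(1,3) -> caps B=0 W=0
Move 9: B@(3,3) -> caps B=1 W=0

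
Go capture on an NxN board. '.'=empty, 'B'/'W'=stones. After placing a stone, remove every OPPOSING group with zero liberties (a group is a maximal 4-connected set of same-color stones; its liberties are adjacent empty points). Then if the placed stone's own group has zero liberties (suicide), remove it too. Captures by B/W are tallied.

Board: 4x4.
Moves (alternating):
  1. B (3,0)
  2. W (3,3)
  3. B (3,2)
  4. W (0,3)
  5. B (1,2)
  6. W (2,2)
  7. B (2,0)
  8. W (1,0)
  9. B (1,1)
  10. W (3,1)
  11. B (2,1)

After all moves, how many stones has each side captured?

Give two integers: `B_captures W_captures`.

Answer: 0 1

Derivation:
Move 1: B@(3,0) -> caps B=0 W=0
Move 2: W@(3,3) -> caps B=0 W=0
Move 3: B@(3,2) -> caps B=0 W=0
Move 4: W@(0,3) -> caps B=0 W=0
Move 5: B@(1,2) -> caps B=0 W=0
Move 6: W@(2,2) -> caps B=0 W=0
Move 7: B@(2,0) -> caps B=0 W=0
Move 8: W@(1,0) -> caps B=0 W=0
Move 9: B@(1,1) -> caps B=0 W=0
Move 10: W@(3,1) -> caps B=0 W=1
Move 11: B@(2,1) -> caps B=0 W=1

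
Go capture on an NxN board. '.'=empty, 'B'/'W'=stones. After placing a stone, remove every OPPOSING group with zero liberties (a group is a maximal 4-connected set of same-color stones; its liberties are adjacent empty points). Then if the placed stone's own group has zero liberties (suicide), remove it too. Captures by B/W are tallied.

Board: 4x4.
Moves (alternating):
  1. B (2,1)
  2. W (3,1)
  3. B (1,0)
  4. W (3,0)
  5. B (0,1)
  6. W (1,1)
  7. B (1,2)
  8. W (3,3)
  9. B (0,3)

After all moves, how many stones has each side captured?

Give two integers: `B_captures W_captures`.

Move 1: B@(2,1) -> caps B=0 W=0
Move 2: W@(3,1) -> caps B=0 W=0
Move 3: B@(1,0) -> caps B=0 W=0
Move 4: W@(3,0) -> caps B=0 W=0
Move 5: B@(0,1) -> caps B=0 W=0
Move 6: W@(1,1) -> caps B=0 W=0
Move 7: B@(1,2) -> caps B=1 W=0
Move 8: W@(3,3) -> caps B=1 W=0
Move 9: B@(0,3) -> caps B=1 W=0

Answer: 1 0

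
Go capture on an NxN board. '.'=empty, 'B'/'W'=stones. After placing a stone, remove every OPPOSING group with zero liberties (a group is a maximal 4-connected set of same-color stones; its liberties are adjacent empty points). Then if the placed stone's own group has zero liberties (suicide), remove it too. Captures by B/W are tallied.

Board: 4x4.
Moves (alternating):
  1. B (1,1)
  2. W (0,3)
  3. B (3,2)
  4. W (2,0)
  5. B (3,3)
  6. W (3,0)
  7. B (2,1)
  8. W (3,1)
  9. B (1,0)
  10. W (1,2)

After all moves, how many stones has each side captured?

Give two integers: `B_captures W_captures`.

Move 1: B@(1,1) -> caps B=0 W=0
Move 2: W@(0,3) -> caps B=0 W=0
Move 3: B@(3,2) -> caps B=0 W=0
Move 4: W@(2,0) -> caps B=0 W=0
Move 5: B@(3,3) -> caps B=0 W=0
Move 6: W@(3,0) -> caps B=0 W=0
Move 7: B@(2,1) -> caps B=0 W=0
Move 8: W@(3,1) -> caps B=0 W=0
Move 9: B@(1,0) -> caps B=3 W=0
Move 10: W@(1,2) -> caps B=3 W=0

Answer: 3 0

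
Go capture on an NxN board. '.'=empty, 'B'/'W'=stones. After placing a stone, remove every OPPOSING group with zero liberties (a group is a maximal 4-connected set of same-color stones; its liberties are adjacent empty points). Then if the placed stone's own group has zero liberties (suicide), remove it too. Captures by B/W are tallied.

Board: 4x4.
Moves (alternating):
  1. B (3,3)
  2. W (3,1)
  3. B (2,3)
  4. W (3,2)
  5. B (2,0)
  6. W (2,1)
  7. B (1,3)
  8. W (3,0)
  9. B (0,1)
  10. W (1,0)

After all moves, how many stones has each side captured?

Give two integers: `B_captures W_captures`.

Answer: 0 1

Derivation:
Move 1: B@(3,3) -> caps B=0 W=0
Move 2: W@(3,1) -> caps B=0 W=0
Move 3: B@(2,3) -> caps B=0 W=0
Move 4: W@(3,2) -> caps B=0 W=0
Move 5: B@(2,0) -> caps B=0 W=0
Move 6: W@(2,1) -> caps B=0 W=0
Move 7: B@(1,3) -> caps B=0 W=0
Move 8: W@(3,0) -> caps B=0 W=0
Move 9: B@(0,1) -> caps B=0 W=0
Move 10: W@(1,0) -> caps B=0 W=1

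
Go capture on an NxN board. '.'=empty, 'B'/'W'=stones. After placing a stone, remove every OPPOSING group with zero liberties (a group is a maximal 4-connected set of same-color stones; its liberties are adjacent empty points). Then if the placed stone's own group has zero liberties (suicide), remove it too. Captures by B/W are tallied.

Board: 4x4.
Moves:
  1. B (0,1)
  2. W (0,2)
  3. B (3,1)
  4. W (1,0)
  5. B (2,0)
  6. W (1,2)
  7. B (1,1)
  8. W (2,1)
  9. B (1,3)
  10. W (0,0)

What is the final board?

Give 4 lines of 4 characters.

Answer: W.W.
W.WB
BW..
.B..

Derivation:
Move 1: B@(0,1) -> caps B=0 W=0
Move 2: W@(0,2) -> caps B=0 W=0
Move 3: B@(3,1) -> caps B=0 W=0
Move 4: W@(1,0) -> caps B=0 W=0
Move 5: B@(2,0) -> caps B=0 W=0
Move 6: W@(1,2) -> caps B=0 W=0
Move 7: B@(1,1) -> caps B=0 W=0
Move 8: W@(2,1) -> caps B=0 W=0
Move 9: B@(1,3) -> caps B=0 W=0
Move 10: W@(0,0) -> caps B=0 W=2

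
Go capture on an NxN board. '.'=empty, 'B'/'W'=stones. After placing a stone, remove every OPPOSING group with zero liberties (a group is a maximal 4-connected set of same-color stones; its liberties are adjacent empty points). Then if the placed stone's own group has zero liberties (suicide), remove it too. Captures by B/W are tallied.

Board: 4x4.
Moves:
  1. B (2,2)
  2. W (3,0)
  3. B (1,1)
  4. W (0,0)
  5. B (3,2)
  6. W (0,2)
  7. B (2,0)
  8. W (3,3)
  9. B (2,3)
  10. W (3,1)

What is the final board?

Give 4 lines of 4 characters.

Move 1: B@(2,2) -> caps B=0 W=0
Move 2: W@(3,0) -> caps B=0 W=0
Move 3: B@(1,1) -> caps B=0 W=0
Move 4: W@(0,0) -> caps B=0 W=0
Move 5: B@(3,2) -> caps B=0 W=0
Move 6: W@(0,2) -> caps B=0 W=0
Move 7: B@(2,0) -> caps B=0 W=0
Move 8: W@(3,3) -> caps B=0 W=0
Move 9: B@(2,3) -> caps B=1 W=0
Move 10: W@(3,1) -> caps B=1 W=0

Answer: W.W.
.B..
B.BB
WWB.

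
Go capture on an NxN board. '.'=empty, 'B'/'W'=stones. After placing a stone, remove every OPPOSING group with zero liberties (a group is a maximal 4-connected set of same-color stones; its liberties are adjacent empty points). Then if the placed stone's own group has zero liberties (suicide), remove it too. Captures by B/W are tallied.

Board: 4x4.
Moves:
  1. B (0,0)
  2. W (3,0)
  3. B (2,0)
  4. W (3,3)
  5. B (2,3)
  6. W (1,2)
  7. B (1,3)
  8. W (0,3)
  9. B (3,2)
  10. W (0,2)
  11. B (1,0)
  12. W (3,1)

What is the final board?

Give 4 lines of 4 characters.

Answer: B.WW
B.WB
B..B
WWB.

Derivation:
Move 1: B@(0,0) -> caps B=0 W=0
Move 2: W@(3,0) -> caps B=0 W=0
Move 3: B@(2,0) -> caps B=0 W=0
Move 4: W@(3,3) -> caps B=0 W=0
Move 5: B@(2,3) -> caps B=0 W=0
Move 6: W@(1,2) -> caps B=0 W=0
Move 7: B@(1,3) -> caps B=0 W=0
Move 8: W@(0,3) -> caps B=0 W=0
Move 9: B@(3,2) -> caps B=1 W=0
Move 10: W@(0,2) -> caps B=1 W=0
Move 11: B@(1,0) -> caps B=1 W=0
Move 12: W@(3,1) -> caps B=1 W=0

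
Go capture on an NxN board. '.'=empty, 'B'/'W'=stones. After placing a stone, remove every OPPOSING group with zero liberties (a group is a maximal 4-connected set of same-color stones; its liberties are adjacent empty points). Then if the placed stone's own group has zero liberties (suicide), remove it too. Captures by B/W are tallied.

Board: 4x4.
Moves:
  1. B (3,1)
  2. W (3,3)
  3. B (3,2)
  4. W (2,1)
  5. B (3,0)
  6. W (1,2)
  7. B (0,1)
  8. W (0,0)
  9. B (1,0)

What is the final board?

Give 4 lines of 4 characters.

Move 1: B@(3,1) -> caps B=0 W=0
Move 2: W@(3,3) -> caps B=0 W=0
Move 3: B@(3,2) -> caps B=0 W=0
Move 4: W@(2,1) -> caps B=0 W=0
Move 5: B@(3,0) -> caps B=0 W=0
Move 6: W@(1,2) -> caps B=0 W=0
Move 7: B@(0,1) -> caps B=0 W=0
Move 8: W@(0,0) -> caps B=0 W=0
Move 9: B@(1,0) -> caps B=1 W=0

Answer: .B..
B.W.
.W..
BBBW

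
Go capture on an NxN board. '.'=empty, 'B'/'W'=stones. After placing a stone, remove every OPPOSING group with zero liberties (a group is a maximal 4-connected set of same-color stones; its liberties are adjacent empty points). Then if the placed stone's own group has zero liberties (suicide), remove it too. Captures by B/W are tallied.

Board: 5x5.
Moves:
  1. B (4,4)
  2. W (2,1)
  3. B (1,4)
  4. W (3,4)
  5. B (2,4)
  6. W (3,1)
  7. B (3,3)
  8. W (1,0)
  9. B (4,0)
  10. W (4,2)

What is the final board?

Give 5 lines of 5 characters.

Move 1: B@(4,4) -> caps B=0 W=0
Move 2: W@(2,1) -> caps B=0 W=0
Move 3: B@(1,4) -> caps B=0 W=0
Move 4: W@(3,4) -> caps B=0 W=0
Move 5: B@(2,4) -> caps B=0 W=0
Move 6: W@(3,1) -> caps B=0 W=0
Move 7: B@(3,3) -> caps B=1 W=0
Move 8: W@(1,0) -> caps B=1 W=0
Move 9: B@(4,0) -> caps B=1 W=0
Move 10: W@(4,2) -> caps B=1 W=0

Answer: .....
W...B
.W..B
.W.B.
B.W.B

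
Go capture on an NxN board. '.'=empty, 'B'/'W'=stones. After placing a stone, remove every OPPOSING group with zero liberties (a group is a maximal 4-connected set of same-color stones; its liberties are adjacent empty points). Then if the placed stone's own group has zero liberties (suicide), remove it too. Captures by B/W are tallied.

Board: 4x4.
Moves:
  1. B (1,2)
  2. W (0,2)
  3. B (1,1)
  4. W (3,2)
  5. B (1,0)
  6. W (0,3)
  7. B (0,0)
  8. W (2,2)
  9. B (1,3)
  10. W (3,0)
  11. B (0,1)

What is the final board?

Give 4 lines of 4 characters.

Move 1: B@(1,2) -> caps B=0 W=0
Move 2: W@(0,2) -> caps B=0 W=0
Move 3: B@(1,1) -> caps B=0 W=0
Move 4: W@(3,2) -> caps B=0 W=0
Move 5: B@(1,0) -> caps B=0 W=0
Move 6: W@(0,3) -> caps B=0 W=0
Move 7: B@(0,0) -> caps B=0 W=0
Move 8: W@(2,2) -> caps B=0 W=0
Move 9: B@(1,3) -> caps B=0 W=0
Move 10: W@(3,0) -> caps B=0 W=0
Move 11: B@(0,1) -> caps B=2 W=0

Answer: BB..
BBBB
..W.
W.W.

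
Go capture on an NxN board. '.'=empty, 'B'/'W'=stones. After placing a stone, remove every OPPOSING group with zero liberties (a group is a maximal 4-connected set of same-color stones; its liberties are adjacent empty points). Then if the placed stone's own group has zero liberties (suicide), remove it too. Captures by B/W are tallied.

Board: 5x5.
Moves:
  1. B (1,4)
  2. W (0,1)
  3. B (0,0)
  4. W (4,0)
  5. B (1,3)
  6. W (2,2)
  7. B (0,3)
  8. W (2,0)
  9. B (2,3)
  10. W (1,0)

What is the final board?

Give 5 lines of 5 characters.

Answer: .W.B.
W..BB
W.WB.
.....
W....

Derivation:
Move 1: B@(1,4) -> caps B=0 W=0
Move 2: W@(0,1) -> caps B=0 W=0
Move 3: B@(0,0) -> caps B=0 W=0
Move 4: W@(4,0) -> caps B=0 W=0
Move 5: B@(1,3) -> caps B=0 W=0
Move 6: W@(2,2) -> caps B=0 W=0
Move 7: B@(0,3) -> caps B=0 W=0
Move 8: W@(2,0) -> caps B=0 W=0
Move 9: B@(2,3) -> caps B=0 W=0
Move 10: W@(1,0) -> caps B=0 W=1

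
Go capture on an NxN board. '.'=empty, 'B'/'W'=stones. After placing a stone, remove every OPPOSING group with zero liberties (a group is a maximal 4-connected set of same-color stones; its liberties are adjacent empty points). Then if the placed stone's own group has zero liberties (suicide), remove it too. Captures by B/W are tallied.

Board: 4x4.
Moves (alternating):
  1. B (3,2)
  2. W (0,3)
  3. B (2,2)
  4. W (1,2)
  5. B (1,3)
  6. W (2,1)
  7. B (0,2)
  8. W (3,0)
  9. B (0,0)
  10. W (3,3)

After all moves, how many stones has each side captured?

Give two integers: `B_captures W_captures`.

Move 1: B@(3,2) -> caps B=0 W=0
Move 2: W@(0,3) -> caps B=0 W=0
Move 3: B@(2,2) -> caps B=0 W=0
Move 4: W@(1,2) -> caps B=0 W=0
Move 5: B@(1,3) -> caps B=0 W=0
Move 6: W@(2,1) -> caps B=0 W=0
Move 7: B@(0,2) -> caps B=1 W=0
Move 8: W@(3,0) -> caps B=1 W=0
Move 9: B@(0,0) -> caps B=1 W=0
Move 10: W@(3,3) -> caps B=1 W=0

Answer: 1 0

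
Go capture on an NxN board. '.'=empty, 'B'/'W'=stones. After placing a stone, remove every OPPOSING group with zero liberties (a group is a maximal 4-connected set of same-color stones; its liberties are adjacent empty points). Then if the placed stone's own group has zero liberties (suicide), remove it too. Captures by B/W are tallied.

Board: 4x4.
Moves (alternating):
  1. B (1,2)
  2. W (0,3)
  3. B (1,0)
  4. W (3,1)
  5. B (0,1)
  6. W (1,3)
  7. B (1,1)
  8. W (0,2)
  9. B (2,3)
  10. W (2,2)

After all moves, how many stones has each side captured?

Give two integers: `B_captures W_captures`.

Move 1: B@(1,2) -> caps B=0 W=0
Move 2: W@(0,3) -> caps B=0 W=0
Move 3: B@(1,0) -> caps B=0 W=0
Move 4: W@(3,1) -> caps B=0 W=0
Move 5: B@(0,1) -> caps B=0 W=0
Move 6: W@(1,3) -> caps B=0 W=0
Move 7: B@(1,1) -> caps B=0 W=0
Move 8: W@(0,2) -> caps B=0 W=0
Move 9: B@(2,3) -> caps B=3 W=0
Move 10: W@(2,2) -> caps B=3 W=0

Answer: 3 0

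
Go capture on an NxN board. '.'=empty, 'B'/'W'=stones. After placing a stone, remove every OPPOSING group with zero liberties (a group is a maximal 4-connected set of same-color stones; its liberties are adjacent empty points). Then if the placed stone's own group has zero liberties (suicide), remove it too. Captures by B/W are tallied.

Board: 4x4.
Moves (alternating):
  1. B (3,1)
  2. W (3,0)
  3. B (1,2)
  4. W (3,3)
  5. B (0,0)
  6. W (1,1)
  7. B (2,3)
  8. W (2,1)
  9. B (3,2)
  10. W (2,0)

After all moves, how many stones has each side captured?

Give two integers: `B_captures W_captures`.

Move 1: B@(3,1) -> caps B=0 W=0
Move 2: W@(3,0) -> caps B=0 W=0
Move 3: B@(1,2) -> caps B=0 W=0
Move 4: W@(3,3) -> caps B=0 W=0
Move 5: B@(0,0) -> caps B=0 W=0
Move 6: W@(1,1) -> caps B=0 W=0
Move 7: B@(2,3) -> caps B=0 W=0
Move 8: W@(2,1) -> caps B=0 W=0
Move 9: B@(3,2) -> caps B=1 W=0
Move 10: W@(2,0) -> caps B=1 W=0

Answer: 1 0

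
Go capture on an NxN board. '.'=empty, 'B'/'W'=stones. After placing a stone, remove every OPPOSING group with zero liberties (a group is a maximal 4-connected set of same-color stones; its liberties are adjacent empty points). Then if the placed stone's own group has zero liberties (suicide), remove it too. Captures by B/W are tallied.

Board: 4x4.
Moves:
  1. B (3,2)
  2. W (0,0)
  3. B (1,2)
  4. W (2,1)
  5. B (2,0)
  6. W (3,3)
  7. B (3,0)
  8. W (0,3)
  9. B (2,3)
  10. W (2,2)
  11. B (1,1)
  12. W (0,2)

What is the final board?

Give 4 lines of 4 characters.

Move 1: B@(3,2) -> caps B=0 W=0
Move 2: W@(0,0) -> caps B=0 W=0
Move 3: B@(1,2) -> caps B=0 W=0
Move 4: W@(2,1) -> caps B=0 W=0
Move 5: B@(2,0) -> caps B=0 W=0
Move 6: W@(3,3) -> caps B=0 W=0
Move 7: B@(3,0) -> caps B=0 W=0
Move 8: W@(0,3) -> caps B=0 W=0
Move 9: B@(2,3) -> caps B=1 W=0
Move 10: W@(2,2) -> caps B=1 W=0
Move 11: B@(1,1) -> caps B=1 W=0
Move 12: W@(0,2) -> caps B=1 W=0

Answer: W.WW
.BB.
BWWB
B.B.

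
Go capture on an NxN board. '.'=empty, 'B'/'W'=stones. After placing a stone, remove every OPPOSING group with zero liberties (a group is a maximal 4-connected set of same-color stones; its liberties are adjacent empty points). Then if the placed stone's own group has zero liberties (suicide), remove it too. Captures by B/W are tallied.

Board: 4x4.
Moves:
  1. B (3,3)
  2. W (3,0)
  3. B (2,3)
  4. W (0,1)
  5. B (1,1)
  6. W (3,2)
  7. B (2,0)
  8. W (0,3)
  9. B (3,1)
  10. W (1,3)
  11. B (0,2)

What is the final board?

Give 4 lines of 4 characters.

Answer: .WBW
.B.W
B..B
.BWB

Derivation:
Move 1: B@(3,3) -> caps B=0 W=0
Move 2: W@(3,0) -> caps B=0 W=0
Move 3: B@(2,3) -> caps B=0 W=0
Move 4: W@(0,1) -> caps B=0 W=0
Move 5: B@(1,1) -> caps B=0 W=0
Move 6: W@(3,2) -> caps B=0 W=0
Move 7: B@(2,0) -> caps B=0 W=0
Move 8: W@(0,3) -> caps B=0 W=0
Move 9: B@(3,1) -> caps B=1 W=0
Move 10: W@(1,3) -> caps B=1 W=0
Move 11: B@(0,2) -> caps B=1 W=0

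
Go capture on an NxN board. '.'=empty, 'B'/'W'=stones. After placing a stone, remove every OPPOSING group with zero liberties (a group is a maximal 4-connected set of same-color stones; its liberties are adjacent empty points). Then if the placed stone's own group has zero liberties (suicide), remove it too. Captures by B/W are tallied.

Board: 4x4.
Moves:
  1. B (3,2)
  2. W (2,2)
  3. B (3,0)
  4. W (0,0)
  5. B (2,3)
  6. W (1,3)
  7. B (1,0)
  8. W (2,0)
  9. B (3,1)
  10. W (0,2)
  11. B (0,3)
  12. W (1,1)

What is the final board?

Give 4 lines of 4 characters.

Move 1: B@(3,2) -> caps B=0 W=0
Move 2: W@(2,2) -> caps B=0 W=0
Move 3: B@(3,0) -> caps B=0 W=0
Move 4: W@(0,0) -> caps B=0 W=0
Move 5: B@(2,3) -> caps B=0 W=0
Move 6: W@(1,3) -> caps B=0 W=0
Move 7: B@(1,0) -> caps B=0 W=0
Move 8: W@(2,0) -> caps B=0 W=0
Move 9: B@(3,1) -> caps B=0 W=0
Move 10: W@(0,2) -> caps B=0 W=0
Move 11: B@(0,3) -> caps B=0 W=0
Move 12: W@(1,1) -> caps B=0 W=1

Answer: W.W.
.W.W
W.WB
BBB.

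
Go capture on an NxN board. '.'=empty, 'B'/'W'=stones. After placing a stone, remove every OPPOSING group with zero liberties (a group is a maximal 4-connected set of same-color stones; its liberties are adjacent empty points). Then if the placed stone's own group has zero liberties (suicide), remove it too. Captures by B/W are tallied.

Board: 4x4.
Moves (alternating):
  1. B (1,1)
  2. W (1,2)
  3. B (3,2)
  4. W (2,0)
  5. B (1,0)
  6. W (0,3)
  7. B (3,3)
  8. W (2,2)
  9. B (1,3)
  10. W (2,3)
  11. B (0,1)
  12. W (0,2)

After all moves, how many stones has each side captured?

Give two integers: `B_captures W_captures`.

Answer: 0 1

Derivation:
Move 1: B@(1,1) -> caps B=0 W=0
Move 2: W@(1,2) -> caps B=0 W=0
Move 3: B@(3,2) -> caps B=0 W=0
Move 4: W@(2,0) -> caps B=0 W=0
Move 5: B@(1,0) -> caps B=0 W=0
Move 6: W@(0,3) -> caps B=0 W=0
Move 7: B@(3,3) -> caps B=0 W=0
Move 8: W@(2,2) -> caps B=0 W=0
Move 9: B@(1,3) -> caps B=0 W=0
Move 10: W@(2,3) -> caps B=0 W=1
Move 11: B@(0,1) -> caps B=0 W=1
Move 12: W@(0,2) -> caps B=0 W=1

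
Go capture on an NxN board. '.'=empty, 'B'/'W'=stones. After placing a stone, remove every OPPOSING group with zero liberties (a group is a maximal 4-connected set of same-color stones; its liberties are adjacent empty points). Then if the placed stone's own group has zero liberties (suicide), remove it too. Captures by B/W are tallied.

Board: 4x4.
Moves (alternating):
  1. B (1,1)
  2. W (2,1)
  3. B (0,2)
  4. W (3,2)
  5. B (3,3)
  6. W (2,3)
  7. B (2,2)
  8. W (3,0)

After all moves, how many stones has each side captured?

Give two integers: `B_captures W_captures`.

Move 1: B@(1,1) -> caps B=0 W=0
Move 2: W@(2,1) -> caps B=0 W=0
Move 3: B@(0,2) -> caps B=0 W=0
Move 4: W@(3,2) -> caps B=0 W=0
Move 5: B@(3,3) -> caps B=0 W=0
Move 6: W@(2,3) -> caps B=0 W=1
Move 7: B@(2,2) -> caps B=0 W=1
Move 8: W@(3,0) -> caps B=0 W=1

Answer: 0 1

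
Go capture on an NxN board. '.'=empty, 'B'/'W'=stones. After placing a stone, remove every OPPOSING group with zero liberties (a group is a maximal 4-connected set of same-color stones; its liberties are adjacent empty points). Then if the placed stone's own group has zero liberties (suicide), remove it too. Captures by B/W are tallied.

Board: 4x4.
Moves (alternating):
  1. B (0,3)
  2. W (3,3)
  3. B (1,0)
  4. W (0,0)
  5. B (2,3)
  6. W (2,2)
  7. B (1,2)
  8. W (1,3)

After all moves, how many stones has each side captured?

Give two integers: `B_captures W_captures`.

Move 1: B@(0,3) -> caps B=0 W=0
Move 2: W@(3,3) -> caps B=0 W=0
Move 3: B@(1,0) -> caps B=0 W=0
Move 4: W@(0,0) -> caps B=0 W=0
Move 5: B@(2,3) -> caps B=0 W=0
Move 6: W@(2,2) -> caps B=0 W=0
Move 7: B@(1,2) -> caps B=0 W=0
Move 8: W@(1,3) -> caps B=0 W=1

Answer: 0 1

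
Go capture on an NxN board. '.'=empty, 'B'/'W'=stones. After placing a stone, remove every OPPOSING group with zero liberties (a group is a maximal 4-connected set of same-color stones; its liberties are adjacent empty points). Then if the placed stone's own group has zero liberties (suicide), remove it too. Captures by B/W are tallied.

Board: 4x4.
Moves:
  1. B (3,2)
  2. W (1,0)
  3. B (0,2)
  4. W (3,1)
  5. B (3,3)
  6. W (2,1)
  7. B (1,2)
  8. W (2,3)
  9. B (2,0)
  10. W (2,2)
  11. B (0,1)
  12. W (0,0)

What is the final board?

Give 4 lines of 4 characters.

Answer: WBB.
W.B.
BWWW
.W..

Derivation:
Move 1: B@(3,2) -> caps B=0 W=0
Move 2: W@(1,0) -> caps B=0 W=0
Move 3: B@(0,2) -> caps B=0 W=0
Move 4: W@(3,1) -> caps B=0 W=0
Move 5: B@(3,3) -> caps B=0 W=0
Move 6: W@(2,1) -> caps B=0 W=0
Move 7: B@(1,2) -> caps B=0 W=0
Move 8: W@(2,3) -> caps B=0 W=0
Move 9: B@(2,0) -> caps B=0 W=0
Move 10: W@(2,2) -> caps B=0 W=2
Move 11: B@(0,1) -> caps B=0 W=2
Move 12: W@(0,0) -> caps B=0 W=2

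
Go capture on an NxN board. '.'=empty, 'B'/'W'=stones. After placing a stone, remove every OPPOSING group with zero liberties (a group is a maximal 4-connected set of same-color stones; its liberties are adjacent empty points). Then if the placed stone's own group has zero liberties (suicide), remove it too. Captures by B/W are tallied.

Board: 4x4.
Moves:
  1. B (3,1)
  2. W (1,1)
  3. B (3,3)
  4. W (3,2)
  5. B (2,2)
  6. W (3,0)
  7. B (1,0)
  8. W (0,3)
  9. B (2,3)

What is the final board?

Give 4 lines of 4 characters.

Move 1: B@(3,1) -> caps B=0 W=0
Move 2: W@(1,1) -> caps B=0 W=0
Move 3: B@(3,3) -> caps B=0 W=0
Move 4: W@(3,2) -> caps B=0 W=0
Move 5: B@(2,2) -> caps B=1 W=0
Move 6: W@(3,0) -> caps B=1 W=0
Move 7: B@(1,0) -> caps B=1 W=0
Move 8: W@(0,3) -> caps B=1 W=0
Move 9: B@(2,3) -> caps B=1 W=0

Answer: ...W
BW..
..BB
WB.B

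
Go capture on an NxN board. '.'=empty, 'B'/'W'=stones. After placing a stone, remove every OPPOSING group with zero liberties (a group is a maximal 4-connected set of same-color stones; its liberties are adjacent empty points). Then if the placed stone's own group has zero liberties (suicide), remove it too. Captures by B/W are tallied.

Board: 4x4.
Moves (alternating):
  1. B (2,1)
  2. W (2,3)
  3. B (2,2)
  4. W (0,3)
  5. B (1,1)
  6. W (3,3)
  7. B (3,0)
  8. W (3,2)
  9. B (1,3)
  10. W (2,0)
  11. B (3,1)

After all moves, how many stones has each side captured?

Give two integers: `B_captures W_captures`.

Answer: 3 0

Derivation:
Move 1: B@(2,1) -> caps B=0 W=0
Move 2: W@(2,3) -> caps B=0 W=0
Move 3: B@(2,2) -> caps B=0 W=0
Move 4: W@(0,3) -> caps B=0 W=0
Move 5: B@(1,1) -> caps B=0 W=0
Move 6: W@(3,3) -> caps B=0 W=0
Move 7: B@(3,0) -> caps B=0 W=0
Move 8: W@(3,2) -> caps B=0 W=0
Move 9: B@(1,3) -> caps B=0 W=0
Move 10: W@(2,0) -> caps B=0 W=0
Move 11: B@(3,1) -> caps B=3 W=0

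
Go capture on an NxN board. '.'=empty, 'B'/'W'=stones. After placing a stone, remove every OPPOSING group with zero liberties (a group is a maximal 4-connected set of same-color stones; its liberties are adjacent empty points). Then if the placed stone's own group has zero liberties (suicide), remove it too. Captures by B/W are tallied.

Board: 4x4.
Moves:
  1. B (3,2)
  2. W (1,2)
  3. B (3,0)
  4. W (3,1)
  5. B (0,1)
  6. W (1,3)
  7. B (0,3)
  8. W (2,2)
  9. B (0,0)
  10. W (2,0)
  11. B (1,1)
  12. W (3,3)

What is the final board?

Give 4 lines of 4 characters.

Answer: BB.B
.BWW
W.W.
.W.W

Derivation:
Move 1: B@(3,2) -> caps B=0 W=0
Move 2: W@(1,2) -> caps B=0 W=0
Move 3: B@(3,0) -> caps B=0 W=0
Move 4: W@(3,1) -> caps B=0 W=0
Move 5: B@(0,1) -> caps B=0 W=0
Move 6: W@(1,3) -> caps B=0 W=0
Move 7: B@(0,3) -> caps B=0 W=0
Move 8: W@(2,2) -> caps B=0 W=0
Move 9: B@(0,0) -> caps B=0 W=0
Move 10: W@(2,0) -> caps B=0 W=1
Move 11: B@(1,1) -> caps B=0 W=1
Move 12: W@(3,3) -> caps B=0 W=2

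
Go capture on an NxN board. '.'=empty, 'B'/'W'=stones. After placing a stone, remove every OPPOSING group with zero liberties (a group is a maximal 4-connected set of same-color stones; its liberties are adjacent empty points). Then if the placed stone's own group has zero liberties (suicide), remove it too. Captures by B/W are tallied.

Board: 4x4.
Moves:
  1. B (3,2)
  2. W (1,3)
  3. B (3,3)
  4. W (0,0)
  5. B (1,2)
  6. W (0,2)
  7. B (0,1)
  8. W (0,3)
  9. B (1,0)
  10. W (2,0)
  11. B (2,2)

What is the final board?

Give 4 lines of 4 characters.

Answer: .BWW
B.BW
W.B.
..BB

Derivation:
Move 1: B@(3,2) -> caps B=0 W=0
Move 2: W@(1,3) -> caps B=0 W=0
Move 3: B@(3,3) -> caps B=0 W=0
Move 4: W@(0,0) -> caps B=0 W=0
Move 5: B@(1,2) -> caps B=0 W=0
Move 6: W@(0,2) -> caps B=0 W=0
Move 7: B@(0,1) -> caps B=0 W=0
Move 8: W@(0,3) -> caps B=0 W=0
Move 9: B@(1,0) -> caps B=1 W=0
Move 10: W@(2,0) -> caps B=1 W=0
Move 11: B@(2,2) -> caps B=1 W=0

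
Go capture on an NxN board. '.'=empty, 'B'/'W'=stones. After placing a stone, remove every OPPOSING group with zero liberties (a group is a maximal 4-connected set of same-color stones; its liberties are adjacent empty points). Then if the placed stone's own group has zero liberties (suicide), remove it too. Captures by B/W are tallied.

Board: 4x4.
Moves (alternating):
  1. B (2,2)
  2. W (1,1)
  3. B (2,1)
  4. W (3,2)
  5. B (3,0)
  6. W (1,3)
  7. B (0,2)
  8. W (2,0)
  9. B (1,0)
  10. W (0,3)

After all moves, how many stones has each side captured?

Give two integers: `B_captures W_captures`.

Move 1: B@(2,2) -> caps B=0 W=0
Move 2: W@(1,1) -> caps B=0 W=0
Move 3: B@(2,1) -> caps B=0 W=0
Move 4: W@(3,2) -> caps B=0 W=0
Move 5: B@(3,0) -> caps B=0 W=0
Move 6: W@(1,3) -> caps B=0 W=0
Move 7: B@(0,2) -> caps B=0 W=0
Move 8: W@(2,0) -> caps B=0 W=0
Move 9: B@(1,0) -> caps B=1 W=0
Move 10: W@(0,3) -> caps B=1 W=0

Answer: 1 0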